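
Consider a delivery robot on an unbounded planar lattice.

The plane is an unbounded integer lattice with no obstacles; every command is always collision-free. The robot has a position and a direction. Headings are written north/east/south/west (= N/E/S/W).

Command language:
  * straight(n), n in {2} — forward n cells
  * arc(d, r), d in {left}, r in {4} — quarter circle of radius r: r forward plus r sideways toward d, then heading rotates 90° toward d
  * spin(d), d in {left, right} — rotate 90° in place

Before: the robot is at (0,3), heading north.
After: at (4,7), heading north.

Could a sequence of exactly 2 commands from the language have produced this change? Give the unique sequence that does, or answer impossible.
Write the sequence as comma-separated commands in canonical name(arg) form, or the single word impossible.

spin(right), arc(left, 4)

key: running arc(left, 4) before spin(right) would end elsewhere — order is forced
begin: at (0,3), heading north
t=1 spin(right) ⇒ at (0,3), heading east
t=2 arc(left, 4) ⇒ at (4,7), heading north
no other 2-command option fits: unique.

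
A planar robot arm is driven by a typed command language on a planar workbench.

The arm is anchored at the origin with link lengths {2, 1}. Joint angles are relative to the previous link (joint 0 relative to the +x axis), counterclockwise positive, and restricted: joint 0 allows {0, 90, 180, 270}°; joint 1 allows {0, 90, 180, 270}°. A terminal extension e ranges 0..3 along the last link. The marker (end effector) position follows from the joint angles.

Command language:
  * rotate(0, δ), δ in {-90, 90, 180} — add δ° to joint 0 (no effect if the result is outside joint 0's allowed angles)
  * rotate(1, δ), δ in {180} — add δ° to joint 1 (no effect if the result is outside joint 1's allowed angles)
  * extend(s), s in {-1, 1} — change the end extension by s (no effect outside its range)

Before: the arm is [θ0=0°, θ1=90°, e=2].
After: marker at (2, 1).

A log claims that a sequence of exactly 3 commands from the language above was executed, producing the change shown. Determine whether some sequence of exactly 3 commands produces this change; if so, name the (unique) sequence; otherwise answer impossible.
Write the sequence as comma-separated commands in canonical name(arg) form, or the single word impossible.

begin: [θ0=0°, θ1=90°, e=2]
step 1 (extend(-1)): [θ0=0°, θ1=90°, e=1]
step 2 (extend(-1)): [θ0=0°, θ1=90°, e=0]
step 3 (extend(-1)): [θ0=0°, θ1=90°, e=0]
all 216 alternatives checked — unique.

extend(-1), extend(-1), extend(-1)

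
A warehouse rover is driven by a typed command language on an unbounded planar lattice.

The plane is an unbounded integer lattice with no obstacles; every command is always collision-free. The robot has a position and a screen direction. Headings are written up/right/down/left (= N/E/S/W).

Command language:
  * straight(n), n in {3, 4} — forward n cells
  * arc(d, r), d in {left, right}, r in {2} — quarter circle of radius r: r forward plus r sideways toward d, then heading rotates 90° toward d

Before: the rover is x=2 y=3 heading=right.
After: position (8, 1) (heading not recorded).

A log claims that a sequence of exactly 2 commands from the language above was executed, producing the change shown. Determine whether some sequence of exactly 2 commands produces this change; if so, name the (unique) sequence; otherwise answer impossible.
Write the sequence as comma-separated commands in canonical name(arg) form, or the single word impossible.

key: running arc(right, 2) before straight(4) would end elsewhere — order is forced
from: x=2 y=3 heading=right
1. straight(4) → x=6 y=3 heading=right
2. arc(right, 2) → x=8 y=1 heading=down
uniquely the one of 16 2-step routes that fits.

straight(4), arc(right, 2)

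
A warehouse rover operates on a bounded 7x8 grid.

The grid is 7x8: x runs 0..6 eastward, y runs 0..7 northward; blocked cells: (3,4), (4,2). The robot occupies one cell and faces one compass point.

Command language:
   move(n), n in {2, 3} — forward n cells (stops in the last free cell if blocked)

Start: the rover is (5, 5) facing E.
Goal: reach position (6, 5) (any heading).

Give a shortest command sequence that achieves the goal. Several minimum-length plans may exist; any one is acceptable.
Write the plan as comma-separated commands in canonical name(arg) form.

move(3)

initial: (5, 5) facing E
1. move(3) → (6, 5) facing E
no 0-step plan works, so 1 is optimal.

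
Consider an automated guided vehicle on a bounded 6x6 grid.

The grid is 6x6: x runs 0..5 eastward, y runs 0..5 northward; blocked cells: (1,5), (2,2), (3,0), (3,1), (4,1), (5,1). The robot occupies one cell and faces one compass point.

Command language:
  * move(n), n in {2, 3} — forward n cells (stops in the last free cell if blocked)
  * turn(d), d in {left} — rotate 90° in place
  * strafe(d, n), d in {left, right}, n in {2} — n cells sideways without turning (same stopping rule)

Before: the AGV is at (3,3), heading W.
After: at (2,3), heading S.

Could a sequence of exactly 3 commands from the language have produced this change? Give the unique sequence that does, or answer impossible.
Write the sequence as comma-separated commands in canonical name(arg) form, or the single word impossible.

key: running strafe(left, 2) before move(3) would end elsewhere — order is forced
t0: at (3,3), heading W
t=1 move(3) ⇒ at (0,3), heading W
t=2 turn(left) ⇒ at (0,3), heading S
t=3 strafe(left, 2) ⇒ at (2,3), heading S
no other 3-command option fits: unique.

move(3), turn(left), strafe(left, 2)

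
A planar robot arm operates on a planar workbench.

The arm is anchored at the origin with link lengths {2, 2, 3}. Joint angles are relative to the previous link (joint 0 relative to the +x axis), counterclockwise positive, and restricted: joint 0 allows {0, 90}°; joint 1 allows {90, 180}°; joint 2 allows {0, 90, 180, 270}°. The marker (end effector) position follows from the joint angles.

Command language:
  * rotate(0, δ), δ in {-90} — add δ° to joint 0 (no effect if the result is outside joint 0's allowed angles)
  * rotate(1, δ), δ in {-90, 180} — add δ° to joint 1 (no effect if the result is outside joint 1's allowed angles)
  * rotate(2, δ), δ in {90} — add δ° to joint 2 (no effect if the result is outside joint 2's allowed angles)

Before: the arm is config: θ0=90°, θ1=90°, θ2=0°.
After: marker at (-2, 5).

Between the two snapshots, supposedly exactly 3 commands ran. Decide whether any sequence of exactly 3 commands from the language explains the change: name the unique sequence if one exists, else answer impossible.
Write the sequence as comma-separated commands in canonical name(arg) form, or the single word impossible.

rotate(2, 90), rotate(2, 90), rotate(2, 90)

initial: config: θ0=90°, θ1=90°, θ2=0°
t=1 rotate(2, 90) ⇒ config: θ0=90°, θ1=90°, θ2=90°
t=2 rotate(2, 90) ⇒ config: θ0=90°, θ1=90°, θ2=180°
t=3 rotate(2, 90) ⇒ config: θ0=90°, θ1=90°, θ2=270°
no rival 3-sequence matches.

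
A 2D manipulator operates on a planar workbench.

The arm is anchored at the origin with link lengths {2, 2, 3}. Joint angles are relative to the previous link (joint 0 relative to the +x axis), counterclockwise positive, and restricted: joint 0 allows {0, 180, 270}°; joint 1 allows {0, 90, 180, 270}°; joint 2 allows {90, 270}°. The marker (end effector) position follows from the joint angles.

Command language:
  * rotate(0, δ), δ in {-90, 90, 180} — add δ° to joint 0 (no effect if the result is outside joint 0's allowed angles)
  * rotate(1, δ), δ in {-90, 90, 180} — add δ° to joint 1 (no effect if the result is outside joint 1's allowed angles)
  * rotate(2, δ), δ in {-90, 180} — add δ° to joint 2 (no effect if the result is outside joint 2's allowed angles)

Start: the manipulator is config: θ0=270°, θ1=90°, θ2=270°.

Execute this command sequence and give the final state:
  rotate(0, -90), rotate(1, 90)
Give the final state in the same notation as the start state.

config: θ0=180°, θ1=180°, θ2=270°

from: config: θ0=270°, θ1=90°, θ2=270°
t=1 rotate(0, -90) ⇒ config: θ0=180°, θ1=90°, θ2=270°
t=2 rotate(1, 90) ⇒ config: θ0=180°, θ1=180°, θ2=270°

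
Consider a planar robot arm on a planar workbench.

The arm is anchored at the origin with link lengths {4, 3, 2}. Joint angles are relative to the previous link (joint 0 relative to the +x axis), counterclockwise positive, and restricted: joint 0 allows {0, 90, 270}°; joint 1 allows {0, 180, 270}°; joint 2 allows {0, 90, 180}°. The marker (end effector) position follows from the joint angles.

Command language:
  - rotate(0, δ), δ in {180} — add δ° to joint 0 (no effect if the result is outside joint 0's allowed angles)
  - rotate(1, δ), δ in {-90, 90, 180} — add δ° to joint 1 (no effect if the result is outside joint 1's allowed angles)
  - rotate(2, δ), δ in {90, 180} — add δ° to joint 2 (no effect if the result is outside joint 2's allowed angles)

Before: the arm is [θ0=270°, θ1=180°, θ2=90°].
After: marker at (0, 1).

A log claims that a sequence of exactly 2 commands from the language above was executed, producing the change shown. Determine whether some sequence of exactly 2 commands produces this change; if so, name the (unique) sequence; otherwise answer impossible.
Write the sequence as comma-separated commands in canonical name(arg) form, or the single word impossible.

rotate(2, 90), rotate(2, 180)

key: order matters: swapping rotate(2, 90) and rotate(2, 180) lands elsewhere
initial: [θ0=270°, θ1=180°, θ2=90°]
step 1 (rotate(2, 90)): [θ0=270°, θ1=180°, θ2=180°]
step 2 (rotate(2, 180)): [θ0=270°, θ1=180°, θ2=0°]
no other 2-command option fits: unique.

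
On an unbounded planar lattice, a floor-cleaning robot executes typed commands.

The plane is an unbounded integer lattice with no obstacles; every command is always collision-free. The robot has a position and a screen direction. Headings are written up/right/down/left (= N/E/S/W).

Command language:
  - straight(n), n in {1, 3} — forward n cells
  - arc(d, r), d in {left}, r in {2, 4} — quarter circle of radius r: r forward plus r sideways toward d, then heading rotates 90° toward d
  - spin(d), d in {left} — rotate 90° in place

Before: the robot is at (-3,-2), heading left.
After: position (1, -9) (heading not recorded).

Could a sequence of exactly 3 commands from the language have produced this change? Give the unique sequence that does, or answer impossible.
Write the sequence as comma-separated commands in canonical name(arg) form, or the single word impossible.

spin(left), straight(3), arc(left, 4)

key: running arc(left, 4) before spin(left) would end elsewhere — order is forced
start: at (-3,-2), heading left
[1] after spin(left): at (-3,-2), heading down
[2] after straight(3): at (-3,-5), heading down
[3] after arc(left, 4): at (1,-9), heading right
no other 3-command option fits: unique.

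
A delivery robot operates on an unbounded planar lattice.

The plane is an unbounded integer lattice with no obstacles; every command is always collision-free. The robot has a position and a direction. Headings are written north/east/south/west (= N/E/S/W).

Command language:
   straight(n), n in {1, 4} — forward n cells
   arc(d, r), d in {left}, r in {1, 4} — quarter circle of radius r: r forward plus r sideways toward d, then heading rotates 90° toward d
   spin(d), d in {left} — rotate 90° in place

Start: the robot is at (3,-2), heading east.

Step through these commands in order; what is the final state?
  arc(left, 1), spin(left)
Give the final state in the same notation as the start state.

at (4,-1), heading west

t0: at (3,-2), heading east
t=1 arc(left, 1) ⇒ at (4,-1), heading north
t=2 spin(left) ⇒ at (4,-1), heading west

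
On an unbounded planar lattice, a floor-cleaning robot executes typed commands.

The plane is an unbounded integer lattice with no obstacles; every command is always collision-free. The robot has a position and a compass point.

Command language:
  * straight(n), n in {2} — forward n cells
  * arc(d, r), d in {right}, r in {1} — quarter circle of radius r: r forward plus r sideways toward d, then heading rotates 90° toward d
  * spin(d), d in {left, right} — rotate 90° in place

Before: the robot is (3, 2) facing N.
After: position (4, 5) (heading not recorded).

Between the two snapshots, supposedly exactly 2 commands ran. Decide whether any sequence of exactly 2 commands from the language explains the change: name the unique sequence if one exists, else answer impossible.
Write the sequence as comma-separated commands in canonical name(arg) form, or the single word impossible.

key: order matters: swapping straight(2) and arc(right, 1) lands elsewhere
start: (3, 2) facing N
t=1 straight(2) ⇒ (3, 4) facing N
t=2 arc(right, 1) ⇒ (4, 5) facing E
no rival 2-sequence matches.

straight(2), arc(right, 1)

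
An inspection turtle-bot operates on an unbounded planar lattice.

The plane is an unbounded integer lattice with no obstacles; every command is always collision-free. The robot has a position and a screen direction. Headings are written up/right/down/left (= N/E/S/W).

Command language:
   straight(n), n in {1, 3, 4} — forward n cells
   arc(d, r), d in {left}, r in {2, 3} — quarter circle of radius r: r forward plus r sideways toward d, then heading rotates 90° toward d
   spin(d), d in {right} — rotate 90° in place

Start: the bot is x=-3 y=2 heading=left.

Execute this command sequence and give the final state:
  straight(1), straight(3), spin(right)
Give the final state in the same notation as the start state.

start: x=-3 y=2 heading=left
t=1 straight(1) ⇒ x=-4 y=2 heading=left
t=2 straight(3) ⇒ x=-7 y=2 heading=left
t=3 spin(right) ⇒ x=-7 y=2 heading=up

x=-7 y=2 heading=up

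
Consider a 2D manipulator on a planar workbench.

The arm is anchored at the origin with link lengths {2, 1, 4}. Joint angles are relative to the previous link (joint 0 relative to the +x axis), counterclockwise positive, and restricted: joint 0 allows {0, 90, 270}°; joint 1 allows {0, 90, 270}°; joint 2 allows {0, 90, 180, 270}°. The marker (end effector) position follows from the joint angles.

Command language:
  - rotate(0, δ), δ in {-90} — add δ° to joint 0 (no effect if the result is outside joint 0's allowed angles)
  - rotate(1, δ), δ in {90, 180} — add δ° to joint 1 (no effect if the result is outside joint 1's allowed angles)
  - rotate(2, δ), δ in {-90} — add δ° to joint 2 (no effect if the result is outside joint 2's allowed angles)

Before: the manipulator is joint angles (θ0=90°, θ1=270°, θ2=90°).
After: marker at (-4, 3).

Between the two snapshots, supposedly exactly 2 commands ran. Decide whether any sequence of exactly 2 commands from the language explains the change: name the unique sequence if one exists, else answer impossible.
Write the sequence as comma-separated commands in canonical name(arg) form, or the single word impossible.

key: running rotate(1, 180) before rotate(1, 90) would end elsewhere — order is forced
t0: joint angles (θ0=90°, θ1=270°, θ2=90°)
step 1 (rotate(1, 90)): joint angles (θ0=90°, θ1=0°, θ2=90°)
step 2 (rotate(1, 180)): joint angles (θ0=90°, θ1=0°, θ2=90°)
uniquely the one of 16 2-step routes that fits.

rotate(1, 90), rotate(1, 180)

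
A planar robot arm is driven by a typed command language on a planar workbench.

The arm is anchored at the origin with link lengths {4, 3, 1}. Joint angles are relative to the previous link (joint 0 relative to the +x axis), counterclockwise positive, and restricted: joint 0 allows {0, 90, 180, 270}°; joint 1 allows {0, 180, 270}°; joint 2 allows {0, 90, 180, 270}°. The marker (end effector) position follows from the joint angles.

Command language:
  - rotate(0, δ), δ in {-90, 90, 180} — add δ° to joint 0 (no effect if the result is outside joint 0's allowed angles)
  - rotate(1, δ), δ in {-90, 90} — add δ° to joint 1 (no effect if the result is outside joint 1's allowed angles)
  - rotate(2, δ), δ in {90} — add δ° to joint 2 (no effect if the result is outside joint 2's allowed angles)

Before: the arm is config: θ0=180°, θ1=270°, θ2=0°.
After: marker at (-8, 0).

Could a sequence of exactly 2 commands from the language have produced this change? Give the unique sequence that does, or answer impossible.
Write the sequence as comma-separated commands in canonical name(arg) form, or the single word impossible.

rotate(1, 90), rotate(1, 90)

t0: config: θ0=180°, θ1=270°, θ2=0°
step 1 (rotate(1, 90)): config: θ0=180°, θ1=0°, θ2=0°
step 2 (rotate(1, 90)): config: θ0=180°, θ1=0°, θ2=0°
no other 2-command option fits: unique.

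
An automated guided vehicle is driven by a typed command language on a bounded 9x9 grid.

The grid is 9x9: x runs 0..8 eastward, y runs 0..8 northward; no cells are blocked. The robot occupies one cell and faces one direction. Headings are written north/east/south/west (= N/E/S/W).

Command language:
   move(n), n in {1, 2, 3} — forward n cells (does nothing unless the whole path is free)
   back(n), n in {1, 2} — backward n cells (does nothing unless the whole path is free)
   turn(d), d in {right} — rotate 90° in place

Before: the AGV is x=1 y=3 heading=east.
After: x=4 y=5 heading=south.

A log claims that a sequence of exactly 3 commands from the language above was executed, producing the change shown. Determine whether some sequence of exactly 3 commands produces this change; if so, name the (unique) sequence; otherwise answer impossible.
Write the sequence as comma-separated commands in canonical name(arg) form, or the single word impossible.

move(3), turn(right), back(2)

key: running back(2) before move(3) would end elsewhere — order is forced
begin: x=1 y=3 heading=east
1. move(3) → x=4 y=3 heading=east
2. turn(right) → x=4 y=3 heading=south
3. back(2) → x=4 y=5 heading=south
no other 3-command option fits: unique.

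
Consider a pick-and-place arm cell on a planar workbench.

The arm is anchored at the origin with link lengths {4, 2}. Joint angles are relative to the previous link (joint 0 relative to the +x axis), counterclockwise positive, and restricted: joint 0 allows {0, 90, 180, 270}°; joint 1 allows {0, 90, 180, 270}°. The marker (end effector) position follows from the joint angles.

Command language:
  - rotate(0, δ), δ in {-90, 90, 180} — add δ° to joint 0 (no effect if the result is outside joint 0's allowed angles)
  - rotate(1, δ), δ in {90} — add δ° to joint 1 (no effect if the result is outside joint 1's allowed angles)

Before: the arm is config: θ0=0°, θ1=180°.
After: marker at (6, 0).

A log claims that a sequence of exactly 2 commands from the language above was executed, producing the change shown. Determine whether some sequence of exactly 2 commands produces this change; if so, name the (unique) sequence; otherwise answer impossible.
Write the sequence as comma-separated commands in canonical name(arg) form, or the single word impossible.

rotate(1, 90), rotate(1, 90)

start: config: θ0=0°, θ1=180°
step 1 (rotate(1, 90)): config: θ0=0°, θ1=270°
step 2 (rotate(1, 90)): config: θ0=0°, θ1=0°
all 16 alternatives checked — unique.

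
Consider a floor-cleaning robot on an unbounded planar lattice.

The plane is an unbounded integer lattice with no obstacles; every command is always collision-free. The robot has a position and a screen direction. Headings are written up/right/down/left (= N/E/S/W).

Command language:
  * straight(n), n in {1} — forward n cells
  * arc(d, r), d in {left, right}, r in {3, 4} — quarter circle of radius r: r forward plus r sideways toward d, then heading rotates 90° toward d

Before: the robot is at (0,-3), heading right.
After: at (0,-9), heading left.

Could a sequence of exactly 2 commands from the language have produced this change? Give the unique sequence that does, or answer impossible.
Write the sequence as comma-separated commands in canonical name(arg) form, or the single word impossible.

key: cell and facing (now W) both changed — the 2 commands mix motion and turning
from: at (0,-3), heading right
1. arc(right, 3) → at (3,-6), heading down
2. arc(right, 3) → at (0,-9), heading left
all 25 alternatives checked — unique.

arc(right, 3), arc(right, 3)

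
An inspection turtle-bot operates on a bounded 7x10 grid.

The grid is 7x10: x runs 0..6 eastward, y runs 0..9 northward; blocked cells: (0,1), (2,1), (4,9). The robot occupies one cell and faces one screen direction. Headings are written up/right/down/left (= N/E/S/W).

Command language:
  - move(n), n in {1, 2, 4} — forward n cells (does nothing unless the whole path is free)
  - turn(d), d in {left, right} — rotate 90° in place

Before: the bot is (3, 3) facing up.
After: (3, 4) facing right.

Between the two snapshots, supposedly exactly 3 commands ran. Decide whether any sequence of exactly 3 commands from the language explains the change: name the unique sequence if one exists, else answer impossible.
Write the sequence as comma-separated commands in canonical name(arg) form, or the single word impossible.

key: move(4) would leave the grid, so it does nothing
t0: (3, 3) facing up
step 1 (move(1)): (3, 4) facing up
step 2 (turn(right)): (3, 4) facing right
step 3 (move(4)): (3, 4) facing right
all 125 alternatives checked — unique.

move(1), turn(right), move(4)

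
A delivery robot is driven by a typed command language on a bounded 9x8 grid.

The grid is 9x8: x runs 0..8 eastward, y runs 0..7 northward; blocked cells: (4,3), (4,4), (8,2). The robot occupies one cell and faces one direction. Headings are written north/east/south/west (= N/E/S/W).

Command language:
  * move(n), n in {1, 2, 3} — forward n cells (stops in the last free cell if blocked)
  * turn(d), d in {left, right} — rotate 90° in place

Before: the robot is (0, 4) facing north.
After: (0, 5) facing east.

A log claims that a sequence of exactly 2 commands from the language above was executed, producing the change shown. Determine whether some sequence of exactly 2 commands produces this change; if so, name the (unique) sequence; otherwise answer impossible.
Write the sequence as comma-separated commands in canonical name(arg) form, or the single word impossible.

key: position moved to (0,5) AND the heading swung to E — translation plus rotation needed
t0: (0, 4) facing north
step 1 (move(1)): (0, 5) facing north
step 2 (turn(right)): (0, 5) facing east
no other 2-command option fits: unique.

move(1), turn(right)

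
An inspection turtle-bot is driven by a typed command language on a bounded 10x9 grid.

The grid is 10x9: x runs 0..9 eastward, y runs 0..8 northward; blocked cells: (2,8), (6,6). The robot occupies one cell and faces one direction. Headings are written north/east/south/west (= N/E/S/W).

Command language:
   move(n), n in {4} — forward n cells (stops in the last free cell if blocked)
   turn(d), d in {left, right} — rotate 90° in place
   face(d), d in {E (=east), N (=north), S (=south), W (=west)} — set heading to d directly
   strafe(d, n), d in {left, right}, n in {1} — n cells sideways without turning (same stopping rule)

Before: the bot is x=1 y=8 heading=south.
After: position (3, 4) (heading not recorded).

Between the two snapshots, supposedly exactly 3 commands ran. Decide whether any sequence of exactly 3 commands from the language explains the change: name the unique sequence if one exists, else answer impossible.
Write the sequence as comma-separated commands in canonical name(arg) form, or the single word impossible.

key: order matters: swapping move(4) and strafe(left, 1) lands elsewhere
from: x=1 y=8 heading=south
1. move(4) → x=1 y=4 heading=south
2. strafe(left, 1) → x=2 y=4 heading=south
3. strafe(left, 1) → x=3 y=4 heading=south
no other 3-command option fits: unique.

move(4), strafe(left, 1), strafe(left, 1)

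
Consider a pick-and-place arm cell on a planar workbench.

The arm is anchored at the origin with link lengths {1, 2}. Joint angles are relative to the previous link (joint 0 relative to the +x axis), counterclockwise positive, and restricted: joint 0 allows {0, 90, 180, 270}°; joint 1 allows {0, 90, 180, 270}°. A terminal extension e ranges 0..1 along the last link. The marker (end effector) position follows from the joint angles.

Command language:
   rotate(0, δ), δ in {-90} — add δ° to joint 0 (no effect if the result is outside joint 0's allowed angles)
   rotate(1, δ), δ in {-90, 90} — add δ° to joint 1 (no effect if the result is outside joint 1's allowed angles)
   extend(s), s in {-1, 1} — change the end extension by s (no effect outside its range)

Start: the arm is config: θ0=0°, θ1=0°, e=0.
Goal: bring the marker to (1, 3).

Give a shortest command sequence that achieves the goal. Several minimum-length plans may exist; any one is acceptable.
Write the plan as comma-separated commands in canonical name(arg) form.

initial: config: θ0=0°, θ1=0°, e=0
step 1 (rotate(1, 90)): config: θ0=0°, θ1=90°, e=0
step 2 (extend(1)): config: θ0=0°, θ1=90°, e=1
no 1-step plan works, so 2 is optimal.

rotate(1, 90), extend(1)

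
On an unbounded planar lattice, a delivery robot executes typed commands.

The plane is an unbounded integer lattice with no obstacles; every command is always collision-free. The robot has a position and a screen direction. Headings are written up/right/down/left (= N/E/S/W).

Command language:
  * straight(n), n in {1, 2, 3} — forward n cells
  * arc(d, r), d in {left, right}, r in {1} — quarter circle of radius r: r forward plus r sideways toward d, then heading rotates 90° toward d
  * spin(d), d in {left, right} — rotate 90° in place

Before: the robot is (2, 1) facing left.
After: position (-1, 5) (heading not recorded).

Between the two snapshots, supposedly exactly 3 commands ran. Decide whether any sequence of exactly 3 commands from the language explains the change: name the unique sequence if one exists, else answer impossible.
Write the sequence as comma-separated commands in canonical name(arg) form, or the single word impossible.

key: order matters: swapping straight(2) and straight(3) lands elsewhere
begin: (2, 1) facing left
[1] after straight(2): (0, 1) facing left
[2] after arc(right, 1): (-1, 2) facing up
[3] after straight(3): (-1, 5) facing up
no other 3-command option fits: unique.

straight(2), arc(right, 1), straight(3)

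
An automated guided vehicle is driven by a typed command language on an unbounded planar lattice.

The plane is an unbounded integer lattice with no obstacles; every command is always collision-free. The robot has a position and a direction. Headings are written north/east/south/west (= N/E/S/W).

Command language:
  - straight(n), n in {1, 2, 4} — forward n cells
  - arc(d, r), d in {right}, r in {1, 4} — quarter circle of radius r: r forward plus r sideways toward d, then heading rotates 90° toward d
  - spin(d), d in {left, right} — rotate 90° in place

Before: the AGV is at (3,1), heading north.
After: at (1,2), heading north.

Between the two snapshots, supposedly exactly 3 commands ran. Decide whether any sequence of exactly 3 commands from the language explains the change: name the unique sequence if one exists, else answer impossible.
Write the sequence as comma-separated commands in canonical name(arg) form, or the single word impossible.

key: order matters: swapping spin(left) and arc(right, 1) lands elsewhere
t0: at (3,1), heading north
1. spin(left) → at (3,1), heading west
2. straight(1) → at (2,1), heading west
3. arc(right, 1) → at (1,2), heading north
uniquely the one of 343 3-step routes that fits.

spin(left), straight(1), arc(right, 1)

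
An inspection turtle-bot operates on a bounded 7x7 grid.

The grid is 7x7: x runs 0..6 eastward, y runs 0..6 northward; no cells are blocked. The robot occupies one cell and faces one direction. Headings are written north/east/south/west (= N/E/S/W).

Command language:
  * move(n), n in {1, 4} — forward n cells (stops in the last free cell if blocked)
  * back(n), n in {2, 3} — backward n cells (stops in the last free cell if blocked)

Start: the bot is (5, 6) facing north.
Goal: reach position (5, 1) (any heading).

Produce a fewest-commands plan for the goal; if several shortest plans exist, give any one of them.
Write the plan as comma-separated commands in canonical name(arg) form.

t0: (5, 6) facing north
step 1 (back(2)): (5, 4) facing north
step 2 (back(3)): (5, 1) facing north
minimal: 2 command(s), checked below 2.

back(2), back(3)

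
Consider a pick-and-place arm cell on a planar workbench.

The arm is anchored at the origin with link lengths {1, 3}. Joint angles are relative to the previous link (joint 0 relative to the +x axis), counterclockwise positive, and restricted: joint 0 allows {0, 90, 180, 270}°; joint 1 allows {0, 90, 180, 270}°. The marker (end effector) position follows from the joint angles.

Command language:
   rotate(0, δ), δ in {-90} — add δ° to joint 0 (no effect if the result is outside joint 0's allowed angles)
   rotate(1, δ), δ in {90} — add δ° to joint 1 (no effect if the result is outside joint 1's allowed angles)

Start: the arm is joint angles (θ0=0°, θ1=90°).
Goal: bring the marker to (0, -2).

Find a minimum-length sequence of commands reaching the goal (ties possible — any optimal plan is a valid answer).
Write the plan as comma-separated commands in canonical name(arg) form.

initial: joint angles (θ0=0°, θ1=90°)
step 1 (rotate(0, -90)): joint angles (θ0=270°, θ1=90°)
step 2 (rotate(0, -90)): joint angles (θ0=180°, θ1=90°)
step 3 (rotate(0, -90)): joint angles (θ0=90°, θ1=90°)
step 4 (rotate(1, 90)): joint angles (θ0=90°, θ1=180°)
minimal: 4 command(s), checked below 4.

rotate(0, -90), rotate(0, -90), rotate(0, -90), rotate(1, 90)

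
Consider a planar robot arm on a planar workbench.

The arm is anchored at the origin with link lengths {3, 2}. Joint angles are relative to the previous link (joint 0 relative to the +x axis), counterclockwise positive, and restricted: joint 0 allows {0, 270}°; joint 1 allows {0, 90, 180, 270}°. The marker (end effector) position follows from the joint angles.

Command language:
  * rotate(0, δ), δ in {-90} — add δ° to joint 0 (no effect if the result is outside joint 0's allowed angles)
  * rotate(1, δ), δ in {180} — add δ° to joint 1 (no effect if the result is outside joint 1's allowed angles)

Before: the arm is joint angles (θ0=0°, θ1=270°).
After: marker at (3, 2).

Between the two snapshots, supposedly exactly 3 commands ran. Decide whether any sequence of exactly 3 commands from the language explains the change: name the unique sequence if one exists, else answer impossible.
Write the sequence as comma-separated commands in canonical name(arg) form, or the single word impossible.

initial: joint angles (θ0=0°, θ1=270°)
[1] after rotate(1, 180): joint angles (θ0=0°, θ1=90°)
[2] after rotate(1, 180): joint angles (θ0=0°, θ1=270°)
[3] after rotate(1, 180): joint angles (θ0=0°, θ1=90°)
uniquely the one of 8 3-step routes that fits.

rotate(1, 180), rotate(1, 180), rotate(1, 180)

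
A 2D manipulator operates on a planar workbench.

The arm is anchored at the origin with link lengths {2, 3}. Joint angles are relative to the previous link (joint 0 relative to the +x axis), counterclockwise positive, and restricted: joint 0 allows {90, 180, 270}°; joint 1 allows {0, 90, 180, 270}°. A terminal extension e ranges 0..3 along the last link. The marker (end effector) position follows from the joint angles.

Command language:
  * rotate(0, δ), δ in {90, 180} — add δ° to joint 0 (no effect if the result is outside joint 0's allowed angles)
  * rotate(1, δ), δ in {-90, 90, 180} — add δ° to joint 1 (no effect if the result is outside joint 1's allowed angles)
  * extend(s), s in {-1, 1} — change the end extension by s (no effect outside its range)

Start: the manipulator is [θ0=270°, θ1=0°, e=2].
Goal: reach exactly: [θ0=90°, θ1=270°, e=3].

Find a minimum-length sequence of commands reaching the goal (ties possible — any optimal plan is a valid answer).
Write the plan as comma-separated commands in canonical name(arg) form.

extend(1), rotate(0, 180), rotate(1, -90)

t0: [θ0=270°, θ1=0°, e=2]
[1] after extend(1): [θ0=270°, θ1=0°, e=3]
[2] after rotate(0, 180): [θ0=90°, θ1=0°, e=3]
[3] after rotate(1, -90): [θ0=90°, θ1=270°, e=3]
minimal: 3 command(s), checked below 3.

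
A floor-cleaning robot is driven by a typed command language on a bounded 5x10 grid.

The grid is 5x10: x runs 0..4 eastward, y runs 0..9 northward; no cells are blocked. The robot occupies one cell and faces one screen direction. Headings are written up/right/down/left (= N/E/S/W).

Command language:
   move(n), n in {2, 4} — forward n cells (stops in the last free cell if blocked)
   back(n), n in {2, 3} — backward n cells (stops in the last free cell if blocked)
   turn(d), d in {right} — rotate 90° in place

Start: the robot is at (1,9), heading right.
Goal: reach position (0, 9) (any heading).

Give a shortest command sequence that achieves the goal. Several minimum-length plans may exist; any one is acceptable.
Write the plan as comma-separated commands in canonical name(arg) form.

begin: at (1,9), heading right
1. back(3) → at (0,9), heading right
shorter routes all fall short; 1 is best.

back(3)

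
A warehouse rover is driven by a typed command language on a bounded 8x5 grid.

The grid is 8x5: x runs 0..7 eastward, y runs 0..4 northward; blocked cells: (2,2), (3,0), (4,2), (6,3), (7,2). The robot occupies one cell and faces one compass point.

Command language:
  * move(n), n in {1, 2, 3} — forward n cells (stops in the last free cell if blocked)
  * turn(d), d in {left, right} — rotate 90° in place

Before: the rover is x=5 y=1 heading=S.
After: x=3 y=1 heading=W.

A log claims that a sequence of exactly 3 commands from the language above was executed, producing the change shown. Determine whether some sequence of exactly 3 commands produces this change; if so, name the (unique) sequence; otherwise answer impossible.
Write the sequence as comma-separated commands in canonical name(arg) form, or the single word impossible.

key: running move(1) before turn(right) would end elsewhere — order is forced
begin: x=5 y=1 heading=S
step 1 (turn(right)): x=5 y=1 heading=W
step 2 (move(1)): x=4 y=1 heading=W
step 3 (move(1)): x=3 y=1 heading=W
no rival 3-sequence matches.

turn(right), move(1), move(1)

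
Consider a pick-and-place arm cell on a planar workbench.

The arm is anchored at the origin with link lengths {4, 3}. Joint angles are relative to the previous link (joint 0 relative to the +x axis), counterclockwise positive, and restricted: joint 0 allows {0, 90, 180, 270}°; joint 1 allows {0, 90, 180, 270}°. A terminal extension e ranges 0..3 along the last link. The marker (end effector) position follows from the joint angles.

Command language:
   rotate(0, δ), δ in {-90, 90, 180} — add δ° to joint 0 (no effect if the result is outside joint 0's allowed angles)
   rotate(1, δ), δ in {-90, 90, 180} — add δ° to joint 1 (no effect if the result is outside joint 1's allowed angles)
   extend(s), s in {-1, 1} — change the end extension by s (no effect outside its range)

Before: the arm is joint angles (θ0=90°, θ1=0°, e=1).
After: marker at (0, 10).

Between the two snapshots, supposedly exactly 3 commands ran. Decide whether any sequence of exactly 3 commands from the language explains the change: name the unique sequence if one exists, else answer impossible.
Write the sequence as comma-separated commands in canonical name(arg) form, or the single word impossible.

initial: joint angles (θ0=90°, θ1=0°, e=1)
t=1 extend(1) ⇒ joint angles (θ0=90°, θ1=0°, e=2)
t=2 extend(1) ⇒ joint angles (θ0=90°, θ1=0°, e=3)
t=3 extend(1) ⇒ joint angles (θ0=90°, θ1=0°, e=3)
no rival 3-sequence matches.

extend(1), extend(1), extend(1)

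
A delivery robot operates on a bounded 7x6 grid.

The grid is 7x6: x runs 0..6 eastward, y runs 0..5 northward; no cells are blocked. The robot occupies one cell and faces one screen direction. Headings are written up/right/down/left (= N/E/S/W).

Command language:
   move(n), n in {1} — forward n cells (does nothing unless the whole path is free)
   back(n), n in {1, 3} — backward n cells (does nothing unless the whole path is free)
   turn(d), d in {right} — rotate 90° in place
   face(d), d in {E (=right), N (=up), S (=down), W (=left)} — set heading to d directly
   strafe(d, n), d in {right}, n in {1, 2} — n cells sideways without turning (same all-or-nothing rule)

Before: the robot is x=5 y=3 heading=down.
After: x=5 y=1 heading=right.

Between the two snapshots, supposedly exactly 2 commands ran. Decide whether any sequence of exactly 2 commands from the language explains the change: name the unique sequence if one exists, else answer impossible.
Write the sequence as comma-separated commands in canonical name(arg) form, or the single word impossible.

key: order matters: swapping face(E) and strafe(right, 2) lands elsewhere
t0: x=5 y=3 heading=down
[1] after face(E): x=5 y=3 heading=right
[2] after strafe(right, 2): x=5 y=1 heading=right
no rival 2-sequence matches.

face(E), strafe(right, 2)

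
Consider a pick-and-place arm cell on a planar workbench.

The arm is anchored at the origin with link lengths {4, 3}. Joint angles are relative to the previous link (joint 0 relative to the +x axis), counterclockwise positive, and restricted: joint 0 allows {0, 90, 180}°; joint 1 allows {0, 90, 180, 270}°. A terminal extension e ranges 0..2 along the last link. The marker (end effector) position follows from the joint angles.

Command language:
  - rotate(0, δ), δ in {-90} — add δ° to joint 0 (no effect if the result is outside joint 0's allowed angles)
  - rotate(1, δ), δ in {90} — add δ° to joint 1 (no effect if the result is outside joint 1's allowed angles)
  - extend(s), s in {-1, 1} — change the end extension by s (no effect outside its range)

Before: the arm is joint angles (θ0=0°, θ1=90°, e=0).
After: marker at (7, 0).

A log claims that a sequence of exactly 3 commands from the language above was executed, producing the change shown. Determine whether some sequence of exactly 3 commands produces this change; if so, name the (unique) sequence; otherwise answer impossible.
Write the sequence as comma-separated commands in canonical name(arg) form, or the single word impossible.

start: joint angles (θ0=0°, θ1=90°, e=0)
step 1 (rotate(1, 90)): joint angles (θ0=0°, θ1=180°, e=0)
step 2 (rotate(1, 90)): joint angles (θ0=0°, θ1=270°, e=0)
step 3 (rotate(1, 90)): joint angles (θ0=0°, θ1=0°, e=0)
no other 3-command option fits: unique.

rotate(1, 90), rotate(1, 90), rotate(1, 90)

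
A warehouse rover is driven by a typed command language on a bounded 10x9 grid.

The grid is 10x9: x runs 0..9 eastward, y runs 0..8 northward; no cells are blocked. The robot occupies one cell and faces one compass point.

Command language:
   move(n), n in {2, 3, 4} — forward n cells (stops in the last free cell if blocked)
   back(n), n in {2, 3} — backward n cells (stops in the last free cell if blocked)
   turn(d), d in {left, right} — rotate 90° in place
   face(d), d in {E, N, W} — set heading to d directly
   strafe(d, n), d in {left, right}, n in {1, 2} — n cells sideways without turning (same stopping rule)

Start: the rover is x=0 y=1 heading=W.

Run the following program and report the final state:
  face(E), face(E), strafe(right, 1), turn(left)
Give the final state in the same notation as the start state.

x=0 y=0 heading=N

begin: x=0 y=1 heading=W
step 1 (face(E)): x=0 y=1 heading=E
step 2 (face(E)): x=0 y=1 heading=E
step 3 (strafe(right, 1)): x=0 y=0 heading=E
step 4 (turn(left)): x=0 y=0 heading=N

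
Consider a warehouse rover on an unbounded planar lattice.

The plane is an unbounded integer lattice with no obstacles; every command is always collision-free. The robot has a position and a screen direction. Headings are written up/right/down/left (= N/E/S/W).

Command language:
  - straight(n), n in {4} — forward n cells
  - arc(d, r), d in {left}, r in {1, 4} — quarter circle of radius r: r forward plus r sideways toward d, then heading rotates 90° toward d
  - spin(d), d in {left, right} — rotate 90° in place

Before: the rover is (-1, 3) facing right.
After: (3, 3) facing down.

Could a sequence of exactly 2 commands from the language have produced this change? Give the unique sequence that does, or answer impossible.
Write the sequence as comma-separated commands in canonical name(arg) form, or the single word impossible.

key: running spin(right) before straight(4) would end elsewhere — order is forced
t0: (-1, 3) facing right
1. straight(4) → (3, 3) facing right
2. spin(right) → (3, 3) facing down
no other 2-command option fits: unique.

straight(4), spin(right)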